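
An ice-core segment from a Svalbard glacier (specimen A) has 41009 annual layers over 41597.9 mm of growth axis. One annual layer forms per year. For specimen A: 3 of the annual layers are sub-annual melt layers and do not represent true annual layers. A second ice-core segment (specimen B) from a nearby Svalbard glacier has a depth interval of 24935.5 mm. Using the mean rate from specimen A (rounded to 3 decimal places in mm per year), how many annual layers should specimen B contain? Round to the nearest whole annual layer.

Specimen A: correcting the raw count gives 41009 − 3 = 41006 true annual layers.
A: Extension rate ≈ 41597.9 / 41006 = 1.014 mm/year.
For B, 24935.5 / 1.014 = 24591.22 years ≈ 24591 annual layers.

24591 annual layers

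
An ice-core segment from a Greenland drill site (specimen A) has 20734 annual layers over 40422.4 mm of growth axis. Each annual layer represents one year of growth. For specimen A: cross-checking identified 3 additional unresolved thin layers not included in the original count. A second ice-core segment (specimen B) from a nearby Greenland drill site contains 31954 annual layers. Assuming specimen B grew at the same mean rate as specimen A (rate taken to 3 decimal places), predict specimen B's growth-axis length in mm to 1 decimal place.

Specimen A: adjusted count: 20734 + 3 = 20737 annual layers.
A: Extension rate ≈ 40422.4 / 20737 = 1.949 mm per year.
Length of B = 1.949 × 31954 = 62278.3 mm.

62278.3 mm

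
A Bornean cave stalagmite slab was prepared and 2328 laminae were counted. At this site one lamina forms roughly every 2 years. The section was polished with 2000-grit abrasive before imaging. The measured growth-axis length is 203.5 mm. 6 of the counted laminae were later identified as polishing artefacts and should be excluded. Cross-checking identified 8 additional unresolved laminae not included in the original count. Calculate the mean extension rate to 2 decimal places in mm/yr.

Adjusted count: 2328 − 6 + 8 = 2330 laminae.
At 2 years per lamina, 2330 × 2 = 4660 years.
Mean rate = 203.5 mm / 4660 years ≈ 0.04 mm/yr.

0.04 mm/yr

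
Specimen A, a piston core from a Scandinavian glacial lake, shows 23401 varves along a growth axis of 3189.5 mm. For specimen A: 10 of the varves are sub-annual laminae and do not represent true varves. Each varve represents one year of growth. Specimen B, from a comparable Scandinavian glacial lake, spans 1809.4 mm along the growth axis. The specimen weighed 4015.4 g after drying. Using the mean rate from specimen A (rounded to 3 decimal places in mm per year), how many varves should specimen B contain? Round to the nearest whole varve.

13304 varves

Specimen A: true varve count = 23401 − 10 = 23391.
A: 3189.5 mm over 23391 years gives 3189.5 / 23391 ≈ 0.136 mm/yr.
Specimen B: 1809.4 mm / 0.136 mm per year = 13304.41 years ≈ 13304 varves.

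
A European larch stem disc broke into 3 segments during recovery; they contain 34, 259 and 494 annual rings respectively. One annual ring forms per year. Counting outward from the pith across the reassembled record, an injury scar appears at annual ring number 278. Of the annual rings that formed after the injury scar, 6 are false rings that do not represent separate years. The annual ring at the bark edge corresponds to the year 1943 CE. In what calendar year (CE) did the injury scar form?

Total annual rings = 34 + 259 + 494 = 787.
The injury scar sits at annual ring 278 from the pith, so 787 − 278 = 509 annual rings formed after it.
Excluding 6 false annual rings: 509 − 6 = 503.
1943 − 503 = 1440 CE.

1440 CE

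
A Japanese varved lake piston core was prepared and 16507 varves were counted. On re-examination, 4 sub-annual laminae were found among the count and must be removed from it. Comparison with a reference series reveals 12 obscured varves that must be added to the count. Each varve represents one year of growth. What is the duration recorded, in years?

16515 yr

True varve count = 16507 − 4 + 12 = 16515.
One varve per year makes the duration 16515 years.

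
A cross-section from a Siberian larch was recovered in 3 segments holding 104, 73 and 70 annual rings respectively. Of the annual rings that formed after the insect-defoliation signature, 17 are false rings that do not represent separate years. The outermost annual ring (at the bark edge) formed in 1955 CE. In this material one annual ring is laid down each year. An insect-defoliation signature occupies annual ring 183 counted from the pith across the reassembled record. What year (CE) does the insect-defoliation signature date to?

1908 CE

Total annual rings = 104 + 73 + 70 = 247.
The insect-defoliation signature sits at annual ring 183 from the pith, so 247 − 183 = 64 annual rings formed after it.
Removing the 17 false annual rings leaves 64 − 17 = 47 true annual rings beyond the insect-defoliation signature.
The annual ring at the bark edge is 1955 CE, so the insect-defoliation signature dates to 1955 − 47 = 1908 CE.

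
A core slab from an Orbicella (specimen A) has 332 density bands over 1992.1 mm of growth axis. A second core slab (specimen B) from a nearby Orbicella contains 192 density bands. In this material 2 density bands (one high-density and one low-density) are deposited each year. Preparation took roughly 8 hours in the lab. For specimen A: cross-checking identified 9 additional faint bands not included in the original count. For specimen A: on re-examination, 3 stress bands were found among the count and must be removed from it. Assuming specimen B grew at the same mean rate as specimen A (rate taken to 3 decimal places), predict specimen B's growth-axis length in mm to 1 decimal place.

1131.6 mm

Specimen A: true density band count = 332 − 3 + 9 = 338.
Specimen A: dividing by 2 density bands per year: 338 / 2 = 169 years.
A: Extension rate ≈ 1992.1 / 169 = 11.788 mm per year.
Specimen B: 192 density bands at 2 per year is 192 / 2 = 96 years. For B, 11.788 mm/year × 96 years = 1131.6 mm.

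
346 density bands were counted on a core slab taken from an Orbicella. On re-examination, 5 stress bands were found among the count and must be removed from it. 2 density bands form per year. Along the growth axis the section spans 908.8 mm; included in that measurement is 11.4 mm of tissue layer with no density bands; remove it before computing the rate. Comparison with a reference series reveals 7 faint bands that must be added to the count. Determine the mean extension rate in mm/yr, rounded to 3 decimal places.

Correcting the raw count gives 346 − 5 + 7 = 348 true density bands.
348 density bands at 2 per year is 348 / 2 = 174 years.
Net length = 908.8 − 11.4 = 897.4 mm.
Extension rate ≈ 897.4 / 174 = 5.157 mm/yr.

5.157 mm/yr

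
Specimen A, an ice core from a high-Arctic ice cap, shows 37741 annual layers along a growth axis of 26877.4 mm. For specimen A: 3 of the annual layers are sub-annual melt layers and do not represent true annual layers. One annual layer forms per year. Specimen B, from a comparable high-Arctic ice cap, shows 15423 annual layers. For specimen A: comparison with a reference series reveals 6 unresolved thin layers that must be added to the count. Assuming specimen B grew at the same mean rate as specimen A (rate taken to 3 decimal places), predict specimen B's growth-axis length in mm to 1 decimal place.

10981.2 mm

Specimen A: adjusted count: 37741 − 3 + 6 = 37744 annual layers.
A: 26877.4 mm over 37744 years gives 26877.4 / 37744 ≈ 0.712 mm/yr.
Length of B = 0.712 × 15423 = 10981.2 mm.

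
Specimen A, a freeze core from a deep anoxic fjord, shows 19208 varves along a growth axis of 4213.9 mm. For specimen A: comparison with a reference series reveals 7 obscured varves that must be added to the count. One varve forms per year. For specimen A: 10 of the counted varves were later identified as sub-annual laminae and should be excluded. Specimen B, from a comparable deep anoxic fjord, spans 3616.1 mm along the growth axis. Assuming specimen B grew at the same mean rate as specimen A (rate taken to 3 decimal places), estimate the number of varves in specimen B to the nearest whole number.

16512 varves

Specimen A: correcting the raw count gives 19208 − 10 + 7 = 19205 true varves.
A: Mean rate = 4213.9 mm / 19205 years ≈ 0.219 mm/year.
For B, 3616.1 / 0.219 = 16511.87 years ≈ 16512 varves.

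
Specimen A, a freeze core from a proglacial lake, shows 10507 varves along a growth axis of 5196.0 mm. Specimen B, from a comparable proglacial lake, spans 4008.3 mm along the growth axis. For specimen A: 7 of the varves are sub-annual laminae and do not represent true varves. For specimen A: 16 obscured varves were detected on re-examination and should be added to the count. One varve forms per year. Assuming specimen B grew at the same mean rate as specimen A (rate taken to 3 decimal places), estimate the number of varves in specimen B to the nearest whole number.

8114 varves

Specimen A: correcting the raw count gives 10507 − 7 + 16 = 10516 true varves.
A: Extension rate ≈ 5196.0 / 10516 = 0.494 mm/year.
For B, 4008.3 / 0.494 = 8113.97 years ≈ 8114 varves.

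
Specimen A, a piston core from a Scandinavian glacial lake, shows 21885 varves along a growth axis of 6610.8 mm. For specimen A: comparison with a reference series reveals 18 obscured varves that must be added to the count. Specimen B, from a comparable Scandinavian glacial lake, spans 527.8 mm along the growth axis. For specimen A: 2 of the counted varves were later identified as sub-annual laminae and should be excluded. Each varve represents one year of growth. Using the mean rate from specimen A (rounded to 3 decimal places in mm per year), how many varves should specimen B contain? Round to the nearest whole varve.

Specimen A: correcting the raw count gives 21885 − 2 + 18 = 21901 true varves.
A: Extension rate ≈ 6610.8 / 21901 = 0.302 mm/year.
B spans 527.8 / 0.302 = 1747.68 years ≈ 1748 varves.

1748 varves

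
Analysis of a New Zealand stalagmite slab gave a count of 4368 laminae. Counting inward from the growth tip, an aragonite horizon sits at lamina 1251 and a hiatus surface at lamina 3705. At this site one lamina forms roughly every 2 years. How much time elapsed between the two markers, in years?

3705 − 1251 = 2454 laminae lie between the two events.
Multiplying by 2 years per lamina: 2454 × 2 = 4908 years.

4908 yr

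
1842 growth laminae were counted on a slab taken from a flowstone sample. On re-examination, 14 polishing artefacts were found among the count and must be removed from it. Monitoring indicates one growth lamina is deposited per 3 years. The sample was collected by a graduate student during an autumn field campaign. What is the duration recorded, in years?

Correcting the raw count gives 1842 − 14 = 1828 true growth laminae.
At 3 years per growth lamina, 1828 × 3 = 5484 years.

5484 years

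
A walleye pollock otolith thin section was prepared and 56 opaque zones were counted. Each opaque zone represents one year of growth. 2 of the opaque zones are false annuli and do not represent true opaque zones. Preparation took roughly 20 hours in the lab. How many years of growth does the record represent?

After corrections the count is 56 − 2 = 54 opaque zones.
At one opaque zone per year, that is 54 years.

54 years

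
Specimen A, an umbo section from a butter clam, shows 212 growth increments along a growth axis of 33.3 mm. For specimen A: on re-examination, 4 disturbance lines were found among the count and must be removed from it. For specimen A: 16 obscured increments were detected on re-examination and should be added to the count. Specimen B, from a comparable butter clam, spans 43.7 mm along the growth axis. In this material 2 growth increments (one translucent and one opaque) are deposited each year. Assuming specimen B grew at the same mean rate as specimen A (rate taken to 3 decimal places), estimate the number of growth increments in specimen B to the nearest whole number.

294 growth increments

Specimen A: correcting the raw count gives 212 − 4 + 16 = 224 true growth increments.
Specimen A: 224 growth increments at 2 per year is 224 / 2 = 112 years.
A: Mean rate = 33.3 mm / 112 years ≈ 0.297 mm per year.
Specimen B: 43.7 mm / 0.297 mm per year = 147.14 years; at 2 growth increments per year that is 147.14 × 2 ≈ 294 growth increments.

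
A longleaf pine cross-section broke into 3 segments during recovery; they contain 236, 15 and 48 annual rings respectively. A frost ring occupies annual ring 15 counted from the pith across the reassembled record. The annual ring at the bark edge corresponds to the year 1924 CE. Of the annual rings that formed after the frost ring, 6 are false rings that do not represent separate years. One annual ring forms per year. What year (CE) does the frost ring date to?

Total annual rings = 236 + 15 + 48 = 299.
299 − 15 = 284 annual rings lie beyond the frost ring toward the bark edge.
Excluding 6 false annual rings: 284 − 6 = 278.
The annual ring at the bark edge is 1924 CE, so the frost ring dates to 1924 − 278 = 1646 CE.

1646 CE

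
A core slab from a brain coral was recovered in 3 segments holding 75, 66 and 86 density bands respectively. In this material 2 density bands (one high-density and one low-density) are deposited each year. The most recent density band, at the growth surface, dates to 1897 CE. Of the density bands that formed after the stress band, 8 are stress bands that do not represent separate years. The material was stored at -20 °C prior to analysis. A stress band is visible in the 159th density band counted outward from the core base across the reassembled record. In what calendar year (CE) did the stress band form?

Total density bands = 75 + 66 + 86 = 227.
The stress band sits at density band 159 from the core base, so 227 − 159 = 68 density bands formed after it.
68 − 8 false = 60 true density bands after the stress band.
Dividing by 2 density bands per year: 60 / 2 = 30 years.
1897 − 30 = 1867 CE.

1867 CE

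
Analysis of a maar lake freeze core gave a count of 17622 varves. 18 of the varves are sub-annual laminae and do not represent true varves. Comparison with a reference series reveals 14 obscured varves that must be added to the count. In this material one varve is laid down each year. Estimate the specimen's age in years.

Correcting the raw count gives 17622 − 18 + 14 = 17618 true varves.
One varve per year makes the duration 17618 years.

17618 yr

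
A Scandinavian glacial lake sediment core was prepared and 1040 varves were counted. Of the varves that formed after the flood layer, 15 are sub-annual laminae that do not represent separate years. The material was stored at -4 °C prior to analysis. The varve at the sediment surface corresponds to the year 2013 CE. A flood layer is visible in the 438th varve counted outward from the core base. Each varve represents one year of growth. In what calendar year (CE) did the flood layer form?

1426 CE

The flood layer sits at varve 438 from the core base, so 1040 − 438 = 602 varves formed after it.
Removing the 15 false varves leaves 602 − 15 = 587 true varves beyond the flood layer.
Counting back 587 years from 2013 CE places the flood layer in 2013 − 587 = 1426 CE.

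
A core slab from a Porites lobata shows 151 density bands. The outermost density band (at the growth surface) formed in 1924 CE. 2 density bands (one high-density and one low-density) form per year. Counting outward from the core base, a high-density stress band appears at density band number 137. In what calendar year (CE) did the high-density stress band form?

1917 CE

151 − 137 = 14 density bands lie beyond the high-density stress band toward the growth surface.
Dividing by 2 density bands per year: 14 / 2 = 7 years.
1924 − 7 = 1917 CE.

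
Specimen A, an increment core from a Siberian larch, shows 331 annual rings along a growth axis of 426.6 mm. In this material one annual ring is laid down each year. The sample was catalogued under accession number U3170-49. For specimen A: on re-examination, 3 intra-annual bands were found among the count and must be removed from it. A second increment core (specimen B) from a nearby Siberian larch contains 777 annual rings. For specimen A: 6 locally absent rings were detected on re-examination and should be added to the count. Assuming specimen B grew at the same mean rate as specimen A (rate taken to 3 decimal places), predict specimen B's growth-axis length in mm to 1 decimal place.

Specimen A: true annual ring count = 331 − 3 + 6 = 334.
A: 426.6 mm over 334 years gives 426.6 / 334 ≈ 1.277 mm per year.
B's length ≈ 1.277 × 777 = 992.2 mm.

992.2 mm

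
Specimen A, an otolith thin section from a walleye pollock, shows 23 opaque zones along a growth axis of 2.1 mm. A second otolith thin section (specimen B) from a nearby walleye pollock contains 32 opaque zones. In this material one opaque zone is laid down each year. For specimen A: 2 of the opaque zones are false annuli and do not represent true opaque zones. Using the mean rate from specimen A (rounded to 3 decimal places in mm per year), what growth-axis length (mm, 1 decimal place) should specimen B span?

3.2 mm

Specimen A: correcting the raw count gives 23 − 2 = 21 true opaque zones.
A: 2.1 mm over 21 years gives 2.1 / 21 ≈ 0.100 mm/year.
Length of B = 0.100 × 32 = 3.2 mm.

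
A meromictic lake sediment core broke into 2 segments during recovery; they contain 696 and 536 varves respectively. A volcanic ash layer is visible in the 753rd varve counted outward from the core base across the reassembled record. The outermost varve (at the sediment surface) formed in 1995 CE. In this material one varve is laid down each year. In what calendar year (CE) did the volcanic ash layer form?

1516 CE

Total varves = 696 + 536 = 1232.
1232 − 753 = 479 varves lie beyond the volcanic ash layer toward the sediment surface.
Counting back 479 years from 1995 CE places the volcanic ash layer in 1995 − 479 = 1516 CE.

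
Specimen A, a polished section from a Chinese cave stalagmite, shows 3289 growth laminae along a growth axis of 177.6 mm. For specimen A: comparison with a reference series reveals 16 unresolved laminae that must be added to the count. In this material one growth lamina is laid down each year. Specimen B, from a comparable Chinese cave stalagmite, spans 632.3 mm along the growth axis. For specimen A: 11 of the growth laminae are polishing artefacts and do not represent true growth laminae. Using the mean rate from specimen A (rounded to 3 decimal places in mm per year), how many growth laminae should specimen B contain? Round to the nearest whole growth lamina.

11709 growth laminae

Specimen A: true growth lamina count = 3289 − 11 + 16 = 3294.
A: Extension rate ≈ 177.6 / 3294 = 0.054 mm/year.
Specimen B: 632.3 mm / 0.054 mm per year = 11709.26 years ≈ 11709 growth laminae.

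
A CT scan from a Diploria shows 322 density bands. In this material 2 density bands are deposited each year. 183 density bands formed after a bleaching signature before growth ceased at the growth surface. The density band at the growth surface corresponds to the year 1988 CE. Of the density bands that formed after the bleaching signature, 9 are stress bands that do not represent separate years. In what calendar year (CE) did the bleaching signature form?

1901 CE

183 density bands post-date the bleaching signature.
Removing the 9 false density bands leaves 183 − 9 = 174 true density bands beyond the bleaching signature.
With 2 density bands per year, 174 / 2 = 87 years.
The density band at the growth surface is 1988 CE, so the bleaching signature dates to 1988 − 87 = 1901 CE.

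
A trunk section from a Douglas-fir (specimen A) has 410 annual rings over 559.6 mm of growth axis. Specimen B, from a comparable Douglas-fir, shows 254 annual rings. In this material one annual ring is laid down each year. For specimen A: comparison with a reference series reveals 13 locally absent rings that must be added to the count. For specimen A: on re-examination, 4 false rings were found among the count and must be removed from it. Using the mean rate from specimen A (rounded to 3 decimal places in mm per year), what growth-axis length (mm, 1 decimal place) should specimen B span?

Specimen A: true annual ring count = 410 − 4 + 13 = 419.
A: 559.6 mm over 419 years gives 559.6 / 419 ≈ 1.336 mm/yr.
For B, 1.336 mm/year × 254 years = 339.3 mm.

339.3 mm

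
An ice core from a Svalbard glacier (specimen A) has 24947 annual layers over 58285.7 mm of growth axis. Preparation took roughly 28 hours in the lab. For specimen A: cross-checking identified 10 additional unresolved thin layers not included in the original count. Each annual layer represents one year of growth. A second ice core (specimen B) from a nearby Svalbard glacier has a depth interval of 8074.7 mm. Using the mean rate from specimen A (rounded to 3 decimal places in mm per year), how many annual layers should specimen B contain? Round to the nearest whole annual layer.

Specimen A: after corrections the count is 24947 + 10 = 24957 annual layers.
A: Extension rate ≈ 58285.7 / 24957 = 2.335 mm/yr.
For B, 8074.7 / 2.335 = 3458.12 years ≈ 3458 annual layers.

3458 annual layers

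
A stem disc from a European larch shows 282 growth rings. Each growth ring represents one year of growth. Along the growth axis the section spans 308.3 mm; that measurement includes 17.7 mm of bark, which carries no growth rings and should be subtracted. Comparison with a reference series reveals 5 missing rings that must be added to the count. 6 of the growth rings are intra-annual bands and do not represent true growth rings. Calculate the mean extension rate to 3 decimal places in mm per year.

1.034 mm per year

Correcting the raw count gives 282 − 6 + 5 = 281 true growth rings.
Net length = 308.3 − 17.7 = 290.6 mm.
Extension rate ≈ 290.6 / 281 = 1.034 mm per year.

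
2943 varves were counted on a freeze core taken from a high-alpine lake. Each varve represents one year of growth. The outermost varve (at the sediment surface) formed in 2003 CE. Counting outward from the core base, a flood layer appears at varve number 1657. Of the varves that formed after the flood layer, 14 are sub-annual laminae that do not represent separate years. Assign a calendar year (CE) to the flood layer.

731 CE

2943 − 1657 = 1286 varves lie beyond the flood layer toward the sediment surface.
Excluding 14 false varves: 1286 − 14 = 1272.
Counting back 1272 years from 2003 CE places the flood layer in 2003 − 1272 = 731 CE.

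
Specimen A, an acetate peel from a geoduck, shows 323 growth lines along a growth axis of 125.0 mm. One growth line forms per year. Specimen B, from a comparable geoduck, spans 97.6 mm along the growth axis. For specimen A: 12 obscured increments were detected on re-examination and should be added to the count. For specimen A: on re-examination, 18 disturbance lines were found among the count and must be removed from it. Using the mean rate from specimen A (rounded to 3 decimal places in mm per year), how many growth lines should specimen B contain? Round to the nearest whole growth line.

Specimen A: true growth line count = 323 − 18 + 12 = 317.
A: Extension rate ≈ 125.0 / 317 = 0.394 mm/year.
For B, 97.6 / 0.394 = 247.72 years ≈ 248 growth lines.

248 growth lines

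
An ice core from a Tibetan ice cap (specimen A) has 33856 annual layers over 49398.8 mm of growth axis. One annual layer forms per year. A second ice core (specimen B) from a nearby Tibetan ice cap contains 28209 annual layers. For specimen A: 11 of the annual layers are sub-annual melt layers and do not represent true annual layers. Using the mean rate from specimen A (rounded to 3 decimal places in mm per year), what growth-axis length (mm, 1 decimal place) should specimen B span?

41185.1 mm

Specimen A: true annual layer count = 33856 − 11 = 33845.
A: 49398.8 mm over 33845 years gives 49398.8 / 33845 ≈ 1.460 mm/year.
Length of B = 1.460 × 28209 = 41185.1 mm.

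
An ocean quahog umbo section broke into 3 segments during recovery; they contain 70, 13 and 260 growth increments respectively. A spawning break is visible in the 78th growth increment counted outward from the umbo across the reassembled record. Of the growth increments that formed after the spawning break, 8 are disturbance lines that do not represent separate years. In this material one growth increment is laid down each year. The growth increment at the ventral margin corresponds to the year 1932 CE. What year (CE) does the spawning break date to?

1675 CE

Total growth increments = 70 + 13 + 260 = 343.
343 − 78 = 265 growth increments lie beyond the spawning break toward the ventral margin.
Excluding 8 false growth increments: 265 − 8 = 257.
1932 − 257 = 1675 CE.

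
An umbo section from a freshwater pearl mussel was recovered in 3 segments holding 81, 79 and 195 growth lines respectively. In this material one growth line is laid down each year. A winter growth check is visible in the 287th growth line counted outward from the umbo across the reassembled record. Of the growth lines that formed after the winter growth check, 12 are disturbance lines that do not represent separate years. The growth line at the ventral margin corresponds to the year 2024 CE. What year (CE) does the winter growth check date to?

Total growth lines = 81 + 79 + 195 = 355.
Between growth line 287 and the ventral margin there are 355 − 287 = 68 growth lines.
68 − 12 false = 56 true growth lines after the winter growth check.
Counting back 56 years from 2024 CE places the winter growth check in 2024 − 56 = 1968 CE.

1968 CE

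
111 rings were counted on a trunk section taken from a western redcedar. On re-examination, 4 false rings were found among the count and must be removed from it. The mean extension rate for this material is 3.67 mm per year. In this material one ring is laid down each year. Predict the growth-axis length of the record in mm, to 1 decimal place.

True ring count = 111 − 4 = 107.
107 years at 3.67 mm/year gives 3.67 × 107 = 392.7 mm.

392.7 mm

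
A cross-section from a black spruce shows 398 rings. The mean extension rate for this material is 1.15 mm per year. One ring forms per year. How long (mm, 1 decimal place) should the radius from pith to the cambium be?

398 years of growth are recorded.
Predicted length = 1.15 mm/year × 398 years = 457.7 mm.

457.7 mm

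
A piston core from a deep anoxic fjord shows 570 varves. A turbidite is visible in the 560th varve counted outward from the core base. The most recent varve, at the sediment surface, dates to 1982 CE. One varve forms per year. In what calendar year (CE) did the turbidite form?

1972 CE

Between varve 560 and the sediment surface there are 570 − 560 = 10 varves.
The varve at the sediment surface is 1982 CE, so the turbidite dates to 1982 − 10 = 1972 CE.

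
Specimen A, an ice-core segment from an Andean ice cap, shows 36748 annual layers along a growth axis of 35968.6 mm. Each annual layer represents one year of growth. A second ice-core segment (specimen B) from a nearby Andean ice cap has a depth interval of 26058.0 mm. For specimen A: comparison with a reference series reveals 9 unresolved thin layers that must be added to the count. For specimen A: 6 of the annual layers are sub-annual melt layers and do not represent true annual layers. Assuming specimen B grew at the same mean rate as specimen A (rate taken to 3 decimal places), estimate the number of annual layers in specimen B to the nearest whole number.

26617 annual layers

Specimen A: adjusted count: 36748 − 6 + 9 = 36751 annual layers.
A: 35968.6 mm over 36751 years gives 35968.6 / 36751 ≈ 0.979 mm per year.
Specimen B: 26058.0 mm / 0.979 mm per year = 26616.96 years ≈ 26617 annual layers.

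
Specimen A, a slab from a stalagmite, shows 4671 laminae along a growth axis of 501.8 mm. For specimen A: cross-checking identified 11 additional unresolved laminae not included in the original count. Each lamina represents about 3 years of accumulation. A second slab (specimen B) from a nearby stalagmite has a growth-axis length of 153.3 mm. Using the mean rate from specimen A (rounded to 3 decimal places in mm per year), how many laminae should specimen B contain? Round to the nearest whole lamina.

1419 laminae

Specimen A: adjusted count: 4671 + 11 = 4682 laminae.
Specimen A: multiplying by 3 years per lamina: 4682 × 3 = 14046 years.
A: 501.8 mm over 14046 years gives 501.8 / 14046 ≈ 0.036 mm/yr.
Specimen B: 153.3 mm / 0.036 mm per year = 4258.33 years; at 3 years per lamina that is 4258.33 / 3 ≈ 1419 laminae.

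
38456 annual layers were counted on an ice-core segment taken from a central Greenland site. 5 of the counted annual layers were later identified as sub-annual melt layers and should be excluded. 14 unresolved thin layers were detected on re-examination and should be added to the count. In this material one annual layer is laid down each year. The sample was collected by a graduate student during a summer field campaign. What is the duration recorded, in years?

38465 years

After corrections the count is 38456 − 5 + 14 = 38465 annual layers.
With a one-to-one annual layer periodicity this is 38465 years.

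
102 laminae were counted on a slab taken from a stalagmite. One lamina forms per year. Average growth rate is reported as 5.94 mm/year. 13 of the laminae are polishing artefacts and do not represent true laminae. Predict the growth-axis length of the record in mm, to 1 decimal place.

True lamina count = 102 − 13 = 89.
89 years at 5.94 mm/year gives 5.94 × 89 = 528.7 mm.

528.7 mm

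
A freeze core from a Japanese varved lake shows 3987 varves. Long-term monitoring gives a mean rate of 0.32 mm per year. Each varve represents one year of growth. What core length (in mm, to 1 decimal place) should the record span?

1275.8 mm

The record spans 3987 years at 0.32 mm per year.
3987 years at 0.32 mm/year gives 0.32 × 3987 = 1275.8 mm.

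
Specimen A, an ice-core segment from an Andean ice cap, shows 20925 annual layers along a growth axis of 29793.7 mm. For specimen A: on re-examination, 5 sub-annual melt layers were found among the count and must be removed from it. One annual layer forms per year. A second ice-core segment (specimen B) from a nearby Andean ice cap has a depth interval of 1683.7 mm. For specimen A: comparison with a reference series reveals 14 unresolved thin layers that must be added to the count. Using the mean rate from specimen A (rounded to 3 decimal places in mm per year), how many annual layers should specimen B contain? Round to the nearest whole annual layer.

1183 annual layers

Specimen A: true annual layer count = 20925 − 5 + 14 = 20934.
A: 29793.7 mm over 20934 years gives 29793.7 / 20934 ≈ 1.423 mm per year.
B spans 1683.7 / 1.423 = 1183.20 years ≈ 1183 annual layers.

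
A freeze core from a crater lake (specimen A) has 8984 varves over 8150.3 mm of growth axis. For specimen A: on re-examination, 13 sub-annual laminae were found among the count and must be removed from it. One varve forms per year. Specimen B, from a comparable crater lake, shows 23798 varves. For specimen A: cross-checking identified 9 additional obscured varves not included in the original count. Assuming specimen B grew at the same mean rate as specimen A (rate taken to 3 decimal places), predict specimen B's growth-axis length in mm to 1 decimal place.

21608.6 mm

Specimen A: after corrections the count is 8984 − 13 + 9 = 8980 varves.
A: Mean rate = 8150.3 mm / 8980 years ≈ 0.908 mm per year.
B's length ≈ 0.908 × 23798 = 21608.6 mm.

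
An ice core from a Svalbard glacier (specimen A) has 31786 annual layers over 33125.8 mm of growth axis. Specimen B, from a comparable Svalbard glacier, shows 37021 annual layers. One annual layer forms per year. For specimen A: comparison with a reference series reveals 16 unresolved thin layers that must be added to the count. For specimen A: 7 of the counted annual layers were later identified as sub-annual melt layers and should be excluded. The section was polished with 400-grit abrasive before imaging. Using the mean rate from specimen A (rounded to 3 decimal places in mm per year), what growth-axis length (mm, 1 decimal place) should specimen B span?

38575.9 mm

Specimen A: adjusted count: 31786 − 7 + 16 = 31795 annual layers.
A: Extension rate ≈ 33125.8 / 31795 = 1.042 mm/yr.
B's length ≈ 1.042 × 37021 = 38575.9 mm.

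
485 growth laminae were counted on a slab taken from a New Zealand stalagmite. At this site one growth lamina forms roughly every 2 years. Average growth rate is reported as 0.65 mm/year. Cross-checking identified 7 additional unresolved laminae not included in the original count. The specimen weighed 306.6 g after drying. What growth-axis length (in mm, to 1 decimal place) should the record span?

639.6 mm

Correcting the raw count gives 485 + 7 = 492 true growth laminae.
Multiplying by 2 years per growth lamina: 492 × 2 = 984 years.
984 years at 0.65 mm/year gives 0.65 × 984 = 639.6 mm.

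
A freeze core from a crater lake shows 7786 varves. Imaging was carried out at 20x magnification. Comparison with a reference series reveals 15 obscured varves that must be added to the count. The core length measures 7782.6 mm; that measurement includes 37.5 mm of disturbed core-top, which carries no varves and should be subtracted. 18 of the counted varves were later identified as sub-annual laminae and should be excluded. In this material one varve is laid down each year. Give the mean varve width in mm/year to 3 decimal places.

0.995 mm/year

After corrections the count is 7786 − 18 + 15 = 7783 varves.
Removing the 37.5 mm offcut leaves 7782.6 − 37.5 = 7745.1 mm.
Extension rate ≈ 7745.1 / 7783 = 0.995 mm/year.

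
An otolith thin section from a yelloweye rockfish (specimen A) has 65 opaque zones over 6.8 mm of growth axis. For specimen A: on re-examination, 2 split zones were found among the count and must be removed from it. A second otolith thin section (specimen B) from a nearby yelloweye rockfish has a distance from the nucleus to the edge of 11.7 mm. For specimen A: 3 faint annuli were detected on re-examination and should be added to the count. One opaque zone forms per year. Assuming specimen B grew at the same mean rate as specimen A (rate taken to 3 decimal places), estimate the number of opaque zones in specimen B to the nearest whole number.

Specimen A: correcting the raw count gives 65 − 2 + 3 = 66 true opaque zones.
A: Mean rate = 6.8 mm / 66 years ≈ 0.103 mm/yr.
For B, 11.7 / 0.103 = 113.59 years ≈ 114 opaque zones.

114 opaque zones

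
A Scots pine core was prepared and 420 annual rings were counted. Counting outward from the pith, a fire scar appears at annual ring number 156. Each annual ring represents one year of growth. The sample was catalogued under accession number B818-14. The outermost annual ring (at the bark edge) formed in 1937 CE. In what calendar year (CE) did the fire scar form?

The fire scar sits at annual ring 156 from the pith, so 420 − 156 = 264 annual rings formed after it.
The annual ring at the bark edge is 1937 CE, so the fire scar dates to 1937 − 264 = 1673 CE.

1673 CE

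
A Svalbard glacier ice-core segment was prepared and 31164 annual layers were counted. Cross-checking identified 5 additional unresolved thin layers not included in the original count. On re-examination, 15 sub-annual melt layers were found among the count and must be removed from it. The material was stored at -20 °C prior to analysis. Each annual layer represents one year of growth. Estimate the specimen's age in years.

31154 years

Correcting the raw count gives 31164 − 15 + 5 = 31154 true annual layers.
At one annual layer per year, that is 31154 years.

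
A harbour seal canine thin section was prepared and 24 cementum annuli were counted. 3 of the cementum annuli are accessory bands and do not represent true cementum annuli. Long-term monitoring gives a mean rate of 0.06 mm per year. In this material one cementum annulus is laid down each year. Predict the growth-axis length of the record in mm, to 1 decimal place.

Adjusted count: 24 − 3 = 21 cementum annuli.
Predicted length = 0.06 mm/year × 21 years = 1.3 mm.

1.3 mm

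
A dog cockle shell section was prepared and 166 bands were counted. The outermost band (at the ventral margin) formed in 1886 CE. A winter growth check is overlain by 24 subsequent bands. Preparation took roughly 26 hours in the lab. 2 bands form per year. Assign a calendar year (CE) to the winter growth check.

There are 24 bands younger than the winter growth check.
Dividing by 2 bands per year: 24 / 2 = 12 years.
The band at the ventral margin is 1886 CE, so the winter growth check dates to 1886 − 12 = 1874 CE.

1874 CE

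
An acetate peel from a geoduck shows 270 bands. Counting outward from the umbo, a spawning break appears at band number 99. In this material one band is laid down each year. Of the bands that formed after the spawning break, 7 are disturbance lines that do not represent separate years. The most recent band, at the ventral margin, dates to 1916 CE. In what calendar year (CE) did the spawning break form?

270 − 99 = 171 bands lie beyond the spawning break toward the ventral margin.
171 − 7 false = 164 true bands after the spawning break.
1916 − 164 = 1752 CE.

1752 CE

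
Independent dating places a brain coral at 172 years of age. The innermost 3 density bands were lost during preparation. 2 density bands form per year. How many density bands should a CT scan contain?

With 2 density bands per year, 172 years would produce 172 × 2 = 344 density bands.
344 − 3 missed = 341 density bands expected in the prepared section.

341 density bands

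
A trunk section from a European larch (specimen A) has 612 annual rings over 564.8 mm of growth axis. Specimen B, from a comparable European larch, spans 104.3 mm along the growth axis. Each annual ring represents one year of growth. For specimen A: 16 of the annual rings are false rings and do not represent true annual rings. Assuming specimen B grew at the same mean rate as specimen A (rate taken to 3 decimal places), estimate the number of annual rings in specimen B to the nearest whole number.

110 annual rings

Specimen A: adjusted count: 612 − 16 = 596 annual rings.
A: Mean rate = 564.8 mm / 596 years ≈ 0.948 mm/year.
B spans 104.3 / 0.948 = 110.02 years ≈ 110 annual rings.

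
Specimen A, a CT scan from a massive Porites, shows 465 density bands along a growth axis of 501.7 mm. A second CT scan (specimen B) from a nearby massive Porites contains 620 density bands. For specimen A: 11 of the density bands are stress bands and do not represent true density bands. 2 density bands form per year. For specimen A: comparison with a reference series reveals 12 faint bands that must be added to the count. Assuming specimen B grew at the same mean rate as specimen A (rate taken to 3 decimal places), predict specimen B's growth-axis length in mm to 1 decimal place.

667.4 mm

Specimen A: true density band count = 465 − 11 + 12 = 466.
Specimen A: 466 density bands at 2 per year is 466 / 2 = 233 years.
A: 501.7 mm over 233 years gives 501.7 / 233 ≈ 2.153 mm per year.
Specimen B: dividing by 2 density bands per year: 620 / 2 = 310 years. B's length ≈ 2.153 × 310 = 667.4 mm.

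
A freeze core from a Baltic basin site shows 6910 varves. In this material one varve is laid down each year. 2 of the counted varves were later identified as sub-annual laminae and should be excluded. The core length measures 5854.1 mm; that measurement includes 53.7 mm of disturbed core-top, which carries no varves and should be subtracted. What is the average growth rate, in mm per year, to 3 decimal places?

0.840 mm per year

Correcting the raw count gives 6910 − 2 = 6908 true varves.
The growth record spans 5854.1 − 53.7 = 5800.4 mm.
Extension rate ≈ 5800.4 / 6908 = 0.840 mm per year.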